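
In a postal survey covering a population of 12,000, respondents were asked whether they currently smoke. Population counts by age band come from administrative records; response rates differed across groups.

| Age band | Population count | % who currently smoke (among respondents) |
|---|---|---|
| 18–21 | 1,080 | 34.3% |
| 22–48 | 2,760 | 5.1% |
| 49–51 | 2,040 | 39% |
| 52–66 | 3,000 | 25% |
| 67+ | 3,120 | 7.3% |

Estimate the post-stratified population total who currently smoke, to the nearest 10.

2,280

Each cell contributes its population count × the respondent rate:
  18–21: 1,080 × 34.3% = 370.44
  22–48: 2,760 × 5.1% = 140.76
  49–51: 2,040 × 39% = 795.6
  52–66: 3,000 × 25% = 750
  67+: 3,120 × 7.3% = 227.76
Estimated total = 2284.56 → 2,280.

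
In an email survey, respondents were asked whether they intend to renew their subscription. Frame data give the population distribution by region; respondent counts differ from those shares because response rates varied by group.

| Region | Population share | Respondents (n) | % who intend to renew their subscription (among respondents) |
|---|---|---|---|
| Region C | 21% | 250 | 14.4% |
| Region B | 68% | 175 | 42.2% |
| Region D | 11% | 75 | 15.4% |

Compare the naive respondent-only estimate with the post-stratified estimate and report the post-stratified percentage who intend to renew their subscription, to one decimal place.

Naive respondent-only estimate (weights = respondent counts):
  (250/500)×14.4 + (175/500)×42.2 + (75/500)×15.4 = 24.28%
Reweighting by population region shares:
  0.21×14.4 + 0.68×42.2 + 0.11×15.4 = 33.414%

33.4%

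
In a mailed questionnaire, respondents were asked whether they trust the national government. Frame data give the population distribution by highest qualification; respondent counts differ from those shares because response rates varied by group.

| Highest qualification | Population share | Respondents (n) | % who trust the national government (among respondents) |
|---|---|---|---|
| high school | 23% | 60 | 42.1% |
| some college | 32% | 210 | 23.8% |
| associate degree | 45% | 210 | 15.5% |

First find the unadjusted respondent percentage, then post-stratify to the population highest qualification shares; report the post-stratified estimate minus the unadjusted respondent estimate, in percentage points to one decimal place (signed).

Without adjustment, the pooled respondent share is:
  (60/480)×42.1 + (210/480)×23.8 + (210/480)×15.5 = 22.4563%
Post-stratified estimate weights by population shares:
  0.23×42.1 + 0.32×23.8 + 0.45×15.5 = 24.274%
Difference = 24.274 − 22.4563 = 1.8178 pp.

+1.8 percentage points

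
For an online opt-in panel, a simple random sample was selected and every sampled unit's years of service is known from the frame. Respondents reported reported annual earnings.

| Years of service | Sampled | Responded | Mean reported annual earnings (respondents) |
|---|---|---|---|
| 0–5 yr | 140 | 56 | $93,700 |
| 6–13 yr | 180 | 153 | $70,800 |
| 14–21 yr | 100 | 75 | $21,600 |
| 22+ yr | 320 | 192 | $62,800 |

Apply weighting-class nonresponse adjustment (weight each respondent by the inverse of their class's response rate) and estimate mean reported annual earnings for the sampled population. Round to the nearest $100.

$65,000

Response rates by class: 0–5 yr 56/140 = 40%, 6–13 yr 153/180 = 85%, 14–21 yr 75/100 = 75%, 22+ yr 192/320 = 60%.
With weight = n_sampled/n_responded per class, the weighted class total is n_sampled:
  0–5 yr: 140 × 93,700 = 13,118,000
  6–13 yr: 180 × 70,800 = 12,744,000
  14–21 yr: 100 × 21,600 = 2,160,000
  22+ yr: 320 × 62,800 = 20,096,000
Adjusted estimate = 48,118,000 / 740 = 65024.3 → $65,000.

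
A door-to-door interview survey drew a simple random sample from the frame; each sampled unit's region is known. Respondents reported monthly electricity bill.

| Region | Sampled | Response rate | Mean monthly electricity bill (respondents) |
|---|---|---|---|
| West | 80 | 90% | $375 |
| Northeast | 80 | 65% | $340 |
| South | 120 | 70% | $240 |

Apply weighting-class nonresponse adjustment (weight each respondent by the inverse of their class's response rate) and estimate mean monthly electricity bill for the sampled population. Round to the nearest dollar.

$307

Inverse-response-rate weighting restores each class to its sampled count, so class totals weight by n_sampled:
  West: 80 × 375 = 30,000
  Northeast: 80 × 340 = 27,200
  South: 120 × 240 = 28,800
Adjusted estimate = 86,000 / 280 = 307.143 → $307.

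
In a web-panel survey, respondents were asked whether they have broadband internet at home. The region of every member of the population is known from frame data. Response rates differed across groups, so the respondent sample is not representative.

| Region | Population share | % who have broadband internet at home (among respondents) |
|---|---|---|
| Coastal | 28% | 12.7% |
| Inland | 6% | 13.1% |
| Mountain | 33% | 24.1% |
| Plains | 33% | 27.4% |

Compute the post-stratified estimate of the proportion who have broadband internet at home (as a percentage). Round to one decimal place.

21.3%

Reweight to the known region distribution:
  Coastal: 0.28 × 12.7 = 3.556
  Inland: 0.06 × 13.1 = 0.786
  Mountain: 0.33 × 24.1 = 7.953
  Plains: 0.33 × 27.4 = 9.042
Post-stratified estimate = 21.337 → 21.3%.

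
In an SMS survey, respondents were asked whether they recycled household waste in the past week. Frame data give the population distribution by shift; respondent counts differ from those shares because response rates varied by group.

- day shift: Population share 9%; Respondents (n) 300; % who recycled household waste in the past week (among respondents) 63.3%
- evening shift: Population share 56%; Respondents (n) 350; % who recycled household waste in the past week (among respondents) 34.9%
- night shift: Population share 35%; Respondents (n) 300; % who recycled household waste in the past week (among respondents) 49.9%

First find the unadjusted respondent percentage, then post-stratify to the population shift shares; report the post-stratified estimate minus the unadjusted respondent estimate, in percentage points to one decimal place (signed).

Unadjusted (pooled respondent) estimate weights by respondent counts:
  (300/950)×63.3 + (350/950)×34.9 + (300/950)×49.9 = 48.6053%
Post-stratifying to population shares instead:
  0.09×63.3 + 0.56×34.9 + 0.35×49.9 = 42.706%
Difference = 42.706 − 48.6053 = -5.8993 pp.

-5.9 percentage points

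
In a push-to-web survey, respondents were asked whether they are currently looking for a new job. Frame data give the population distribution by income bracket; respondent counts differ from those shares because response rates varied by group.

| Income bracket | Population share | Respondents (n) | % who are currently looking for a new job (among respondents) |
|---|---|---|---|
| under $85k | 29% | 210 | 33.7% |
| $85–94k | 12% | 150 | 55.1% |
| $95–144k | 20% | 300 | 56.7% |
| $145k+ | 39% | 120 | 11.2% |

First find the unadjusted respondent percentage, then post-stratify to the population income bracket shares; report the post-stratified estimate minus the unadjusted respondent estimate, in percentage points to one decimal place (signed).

Naive respondent-only estimate (weights = respondent counts):
  (210/780)×33.7 + (150/780)×55.1 + (300/780)×56.7 + (120/780)×11.2 = 43.2%
Reweighting by population income bracket shares:
  0.29×33.7 + 0.12×55.1 + 0.2×56.7 + 0.39×11.2 = 32.093%
Difference = 32.093 − 43.2 = -11.107 pp.

-11.1 percentage points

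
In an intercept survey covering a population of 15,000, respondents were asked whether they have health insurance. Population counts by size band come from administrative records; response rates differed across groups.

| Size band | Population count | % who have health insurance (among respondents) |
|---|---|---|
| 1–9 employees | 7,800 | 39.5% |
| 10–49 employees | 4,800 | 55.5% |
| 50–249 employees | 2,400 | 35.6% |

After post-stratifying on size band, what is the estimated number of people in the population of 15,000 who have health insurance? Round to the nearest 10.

6,600

Estimated count per cell = population count × respondent percentage:
  1–9 employees: 7,800 × 39.5% = 3081
  10–49 employees: 4,800 × 55.5% = 2664
  50–249 employees: 2,400 × 35.6% = 854.4
Estimated total = 6599.4 → 6,600.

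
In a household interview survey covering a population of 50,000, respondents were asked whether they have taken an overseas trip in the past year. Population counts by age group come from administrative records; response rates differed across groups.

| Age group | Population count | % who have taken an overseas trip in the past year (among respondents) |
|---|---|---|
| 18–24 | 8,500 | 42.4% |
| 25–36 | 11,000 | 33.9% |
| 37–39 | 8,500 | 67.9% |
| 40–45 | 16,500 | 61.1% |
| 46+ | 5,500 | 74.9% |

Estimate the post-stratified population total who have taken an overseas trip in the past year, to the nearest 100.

Estimated count per cell = population count × respondent percentage:
  18–24: 8,500 × 42.4% = 3604
  25–36: 11,000 × 33.9% = 3729
  37–39: 8,500 × 67.9% = 5771.5
  40–45: 16,500 × 61.1% = 10081.5
  46+: 5,500 × 74.9% = 4119.5
Estimated total = 27305.5 → 27,300.

27,300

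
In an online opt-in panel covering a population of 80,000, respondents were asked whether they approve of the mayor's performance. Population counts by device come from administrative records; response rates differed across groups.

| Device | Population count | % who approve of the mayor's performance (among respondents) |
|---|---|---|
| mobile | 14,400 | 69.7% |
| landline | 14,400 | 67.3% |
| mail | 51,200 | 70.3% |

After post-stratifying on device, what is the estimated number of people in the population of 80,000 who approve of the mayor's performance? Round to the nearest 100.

Apply each group's respondent rate to its population count:
  mobile: 14,400 × 69.7% = 10036.8
  landline: 14,400 × 67.3% = 9691.2
  mail: 51,200 × 70.3% = 35993.6
Estimated total = 55721.6 → 55,700.

55,700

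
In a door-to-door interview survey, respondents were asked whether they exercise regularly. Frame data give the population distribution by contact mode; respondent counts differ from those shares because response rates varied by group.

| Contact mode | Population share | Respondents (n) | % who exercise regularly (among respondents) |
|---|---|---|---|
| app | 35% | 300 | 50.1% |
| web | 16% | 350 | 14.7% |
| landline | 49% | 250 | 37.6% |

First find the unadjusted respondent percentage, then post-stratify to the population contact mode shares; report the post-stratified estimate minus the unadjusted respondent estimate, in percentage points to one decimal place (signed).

+5.4 percentage points

Without adjustment, the pooled respondent share is:
  (300/900)×50.1 + (350/900)×14.7 + (250/900)×37.6 = 32.8611%
Post-stratified estimate weights by population shares:
  0.35×50.1 + 0.16×14.7 + 0.49×37.6 = 38.311%
Difference = 38.311 − 32.8611 = 5.4499 pp.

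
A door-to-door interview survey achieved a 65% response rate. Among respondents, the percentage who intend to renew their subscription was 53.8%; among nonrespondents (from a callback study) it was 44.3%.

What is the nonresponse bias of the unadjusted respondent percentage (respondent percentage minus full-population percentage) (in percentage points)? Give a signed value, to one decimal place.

Nonresponse fraction = 1 − 0.65 = 0.35.
Bias = (nonresponse fraction) × (respondent percentage − nonrespondent percentage)
     = 0.35 × (53.8 − 44.3) = 0.35 × 9.5 = 3.325.

+3.3 percentage points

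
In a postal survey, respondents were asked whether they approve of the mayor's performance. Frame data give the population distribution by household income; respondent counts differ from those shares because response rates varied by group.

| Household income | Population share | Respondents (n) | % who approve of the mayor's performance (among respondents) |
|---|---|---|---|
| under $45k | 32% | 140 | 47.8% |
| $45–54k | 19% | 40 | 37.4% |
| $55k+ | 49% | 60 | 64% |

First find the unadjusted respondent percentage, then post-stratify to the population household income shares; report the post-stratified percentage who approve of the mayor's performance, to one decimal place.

53.8%

Naive respondent-only estimate (weights = respondent counts):
  (140/240)×47.8 + (40/240)×37.4 + (60/240)×64 = 50.1167%
Post-stratifying to population shares instead:
  0.32×47.8 + 0.19×37.4 + 0.49×64 = 53.762%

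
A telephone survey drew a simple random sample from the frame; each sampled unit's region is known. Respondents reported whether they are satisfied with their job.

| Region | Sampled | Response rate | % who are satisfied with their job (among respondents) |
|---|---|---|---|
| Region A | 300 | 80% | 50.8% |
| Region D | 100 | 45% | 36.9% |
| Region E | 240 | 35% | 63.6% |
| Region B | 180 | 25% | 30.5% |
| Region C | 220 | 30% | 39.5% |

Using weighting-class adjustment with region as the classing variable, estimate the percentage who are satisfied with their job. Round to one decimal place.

Inverse-response-rate weighting restores each class to its sampled count, so class totals weight by n_sampled:
  Region A: 300 × 50.8 = 15,240
  Region D: 100 × 36.9 = 3690
  Region E: 240 × 63.6 = 15,264
  Region B: 180 × 30.5 = 5490
  Region C: 220 × 39.5 = 8690
Adjusted estimate = 48,374 / 1,040 = 46.5135 → 46.5%.

46.5%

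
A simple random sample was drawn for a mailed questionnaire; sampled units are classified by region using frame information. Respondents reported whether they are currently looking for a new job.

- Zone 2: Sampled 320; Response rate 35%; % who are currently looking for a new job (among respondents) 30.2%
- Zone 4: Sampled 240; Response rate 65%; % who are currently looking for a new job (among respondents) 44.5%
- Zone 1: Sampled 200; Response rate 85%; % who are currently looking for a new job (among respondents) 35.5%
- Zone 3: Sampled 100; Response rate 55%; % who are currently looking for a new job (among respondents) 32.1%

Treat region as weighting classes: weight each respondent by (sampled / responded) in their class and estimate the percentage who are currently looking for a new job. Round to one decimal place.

35.6%

Each respondent's weight = sampled/responded in their class; summing within a class gives n_sampled, so:
  Zone 2: 320 × 30.2 = 9664
  Zone 4: 240 × 44.5 = 10,680
  Zone 1: 200 × 35.5 = 7100
  Zone 3: 100 × 32.1 = 3210
Adjusted estimate = 30,654 / 860 = 35.6442 → 35.6%.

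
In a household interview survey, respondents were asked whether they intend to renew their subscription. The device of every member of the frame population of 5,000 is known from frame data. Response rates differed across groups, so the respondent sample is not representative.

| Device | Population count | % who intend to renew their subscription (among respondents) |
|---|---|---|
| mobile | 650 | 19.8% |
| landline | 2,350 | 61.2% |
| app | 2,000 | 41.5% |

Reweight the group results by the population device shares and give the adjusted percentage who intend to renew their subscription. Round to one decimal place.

Post-stratification weights by population share, not respondent share:
  mobile: (650/5,000) × 19.8 = 2.574
  landline: (2,350/5,000) × 61.2 = 28.764
  app: (2,000/5,000) × 41.5 = 16.6
Post-stratified estimate = 47.938 → 47.9%.

47.9%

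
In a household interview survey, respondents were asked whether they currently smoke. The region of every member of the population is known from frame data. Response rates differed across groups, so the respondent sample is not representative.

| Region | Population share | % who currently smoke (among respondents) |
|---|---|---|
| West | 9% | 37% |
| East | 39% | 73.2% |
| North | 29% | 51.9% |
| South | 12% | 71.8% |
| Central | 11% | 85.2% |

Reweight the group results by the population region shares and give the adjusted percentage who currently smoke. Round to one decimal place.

64.9%

Weight each group's respondent value by its population share:
  West: 0.09 × 37 = 3.33
  East: 0.39 × 73.2 = 28.548
  North: 0.29 × 51.9 = 15.051
  South: 0.12 × 71.8 = 8.616
  Central: 0.11 × 85.2 = 9.372
Post-stratified estimate = 64.917 → 64.9%.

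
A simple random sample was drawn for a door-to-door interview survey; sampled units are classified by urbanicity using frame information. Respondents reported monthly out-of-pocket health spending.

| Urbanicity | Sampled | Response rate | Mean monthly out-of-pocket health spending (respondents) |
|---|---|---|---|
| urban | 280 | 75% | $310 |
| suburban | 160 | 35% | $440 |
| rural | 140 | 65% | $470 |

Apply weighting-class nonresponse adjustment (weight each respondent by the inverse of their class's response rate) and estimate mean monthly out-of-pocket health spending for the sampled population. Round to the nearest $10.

Inverse-response-rate weighting restores each class to its sampled count, so class totals weight by n_sampled:
  urban: 280 × 310 = 86,800
  suburban: 160 × 440 = 70,400
  rural: 140 × 470 = 65,800
Adjusted estimate = 223,000 / 580 = 384.483 → $380.

$380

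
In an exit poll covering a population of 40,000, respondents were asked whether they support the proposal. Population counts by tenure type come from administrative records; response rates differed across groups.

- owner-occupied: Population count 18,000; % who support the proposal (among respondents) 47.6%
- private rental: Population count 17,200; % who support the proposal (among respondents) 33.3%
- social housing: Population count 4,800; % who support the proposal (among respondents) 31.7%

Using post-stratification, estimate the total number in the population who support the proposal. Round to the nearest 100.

15,800

Each cell contributes its population count × the respondent rate:
  owner-occupied: 18,000 × 47.6% = 8568
  private rental: 17,200 × 33.3% = 5727.6
  social housing: 4,800 × 31.7% = 1521.6
Estimated total = 15817.2 → 15,800.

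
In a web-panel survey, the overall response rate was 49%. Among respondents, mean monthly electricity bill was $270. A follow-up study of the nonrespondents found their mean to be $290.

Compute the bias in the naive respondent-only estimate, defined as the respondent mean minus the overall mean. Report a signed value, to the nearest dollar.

-$10

Nonresponse fraction = 1 − 0.49 = 0.51.
Bias = (nonresponse fraction) × (respondent mean − nonrespondent mean)
     = 0.51 × (270 − 290) = 0.51 × -20 = -10.2.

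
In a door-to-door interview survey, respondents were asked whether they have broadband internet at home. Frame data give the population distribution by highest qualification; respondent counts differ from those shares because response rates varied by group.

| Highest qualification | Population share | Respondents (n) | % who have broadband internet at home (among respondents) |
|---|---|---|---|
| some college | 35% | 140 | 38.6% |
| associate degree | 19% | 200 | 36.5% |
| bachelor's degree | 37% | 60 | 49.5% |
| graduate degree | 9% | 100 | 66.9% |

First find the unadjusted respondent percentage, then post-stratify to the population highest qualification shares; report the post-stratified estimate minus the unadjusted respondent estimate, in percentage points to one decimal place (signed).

+0.1 percentage points

Without adjustment, the pooled respondent share is:
  (140/500)×38.6 + (200/500)×36.5 + (60/500)×49.5 + (100/500)×66.9 = 44.728%
Reweighting by population highest qualification shares:
  0.35×38.6 + 0.19×36.5 + 0.37×49.5 + 0.09×66.9 = 44.781%
Difference = 44.781 − 44.728 = 0.053 pp.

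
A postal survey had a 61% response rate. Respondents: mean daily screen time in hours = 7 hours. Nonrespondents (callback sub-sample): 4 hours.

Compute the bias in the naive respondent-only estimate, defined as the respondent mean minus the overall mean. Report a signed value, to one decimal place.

+1.2

Nonresponse fraction = 1 − 0.61 = 0.39.
Bias = (nonresponse fraction) × (respondent mean − nonrespondent mean)
     = 0.39 × (7 − 4) = 0.39 × 3 = 1.17.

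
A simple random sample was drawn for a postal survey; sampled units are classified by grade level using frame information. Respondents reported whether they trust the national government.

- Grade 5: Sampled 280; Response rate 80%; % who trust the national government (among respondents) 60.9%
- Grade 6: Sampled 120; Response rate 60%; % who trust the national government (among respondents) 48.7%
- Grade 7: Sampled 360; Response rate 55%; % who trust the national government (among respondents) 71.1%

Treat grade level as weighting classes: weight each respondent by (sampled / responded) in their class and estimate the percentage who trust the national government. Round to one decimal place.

63.8%

Each respondent's weight = sampled/responded in their class; summing within a class gives n_sampled, so:
  Grade 5: 280 × 60.9 = 17,052
  Grade 6: 120 × 48.7 = 5844
  Grade 7: 360 × 71.1 = 25596
Adjusted estimate = 48,492 / 760 = 63.8053 → 63.8%.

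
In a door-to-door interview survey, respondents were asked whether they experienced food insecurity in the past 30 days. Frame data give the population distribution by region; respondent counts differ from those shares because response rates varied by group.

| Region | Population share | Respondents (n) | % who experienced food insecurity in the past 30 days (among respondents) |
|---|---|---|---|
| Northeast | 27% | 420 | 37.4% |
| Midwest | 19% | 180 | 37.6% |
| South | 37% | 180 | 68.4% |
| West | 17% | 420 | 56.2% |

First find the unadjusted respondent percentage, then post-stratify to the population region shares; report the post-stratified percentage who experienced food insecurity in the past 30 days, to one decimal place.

52.1%

Unadjusted (pooled respondent) estimate weights by respondent counts:
  (420/1200)×37.4 + (180/1200)×37.6 + (180/1200)×68.4 + (420/1200)×56.2 = 48.66%
Post-stratified estimate weights by population shares:
  0.27×37.4 + 0.19×37.6 + 0.37×68.4 + 0.17×56.2 = 52.104%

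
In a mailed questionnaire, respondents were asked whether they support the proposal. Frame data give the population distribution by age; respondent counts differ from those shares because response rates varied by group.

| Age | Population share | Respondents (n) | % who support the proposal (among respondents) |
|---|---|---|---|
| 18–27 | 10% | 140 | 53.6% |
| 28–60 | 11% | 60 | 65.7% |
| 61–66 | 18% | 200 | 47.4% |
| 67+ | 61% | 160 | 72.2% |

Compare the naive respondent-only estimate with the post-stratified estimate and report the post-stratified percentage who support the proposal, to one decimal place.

Naive respondent-only estimate (weights = respondent counts):
  (140/560)×53.6 + (60/560)×65.7 + (200/560)×47.4 + (160/560)×72.2 = 57.9964%
Post-stratifying to population shares instead:
  0.1×53.6 + 0.11×65.7 + 0.18×47.4 + 0.61×72.2 = 65.161%

65.2%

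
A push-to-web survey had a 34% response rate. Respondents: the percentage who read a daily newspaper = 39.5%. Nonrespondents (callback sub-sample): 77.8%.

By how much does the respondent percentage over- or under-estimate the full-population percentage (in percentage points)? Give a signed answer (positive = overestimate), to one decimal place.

-25.3 percentage points

Nonresponse fraction = 1 − 0.34 = 0.66.
Bias = (nonresponse fraction) × (respondent percentage − nonrespondent percentage)
     = 0.66 × (39.5 − 77.8) = 0.66 × -38.3 = -25.278.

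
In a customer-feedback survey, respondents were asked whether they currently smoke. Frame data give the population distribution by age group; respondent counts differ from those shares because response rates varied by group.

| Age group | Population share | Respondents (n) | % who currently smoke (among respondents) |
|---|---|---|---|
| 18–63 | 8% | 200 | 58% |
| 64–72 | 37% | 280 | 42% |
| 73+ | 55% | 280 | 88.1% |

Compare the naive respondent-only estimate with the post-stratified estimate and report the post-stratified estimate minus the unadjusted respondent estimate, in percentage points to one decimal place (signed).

+5.4 percentage points

Without adjustment, the pooled respondent share is:
  (200/760)×58 + (280/760)×42 + (280/760)×88.1 = 63.1947%
Post-stratified estimate weights by population shares:
  0.08×58 + 0.37×42 + 0.55×88.1 = 68.635%
Difference = 68.635 − 63.1947 = 5.4403 pp.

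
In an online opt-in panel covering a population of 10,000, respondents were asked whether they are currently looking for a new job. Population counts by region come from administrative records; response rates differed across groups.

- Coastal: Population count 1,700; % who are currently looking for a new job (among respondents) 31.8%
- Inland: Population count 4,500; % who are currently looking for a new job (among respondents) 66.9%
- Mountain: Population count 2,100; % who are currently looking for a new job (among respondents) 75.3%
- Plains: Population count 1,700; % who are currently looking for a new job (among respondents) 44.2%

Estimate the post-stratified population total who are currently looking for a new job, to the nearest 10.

5,880

Estimated count per cell = population count × respondent percentage:
  Coastal: 1,700 × 31.8% = 540.6
  Inland: 4,500 × 66.9% = 3010.5
  Mountain: 2,100 × 75.3% = 1581.3
  Plains: 1,700 × 44.2% = 751.4
Estimated total = 5883.8 → 5,880.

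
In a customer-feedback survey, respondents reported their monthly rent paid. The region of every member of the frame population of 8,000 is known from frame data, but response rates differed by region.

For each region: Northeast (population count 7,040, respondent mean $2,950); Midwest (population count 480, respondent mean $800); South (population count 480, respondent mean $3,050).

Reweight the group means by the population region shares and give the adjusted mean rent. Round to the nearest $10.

Each cell contributes population-share × respondent value:
  Northeast: (7,040/8,000) × 2950 = 2596
  Midwest: (480/8,000) × 800 = 48
  South: (480/8,000) × 3050 = 183
Post-stratified estimate = 2827 → $2,830.

$2,830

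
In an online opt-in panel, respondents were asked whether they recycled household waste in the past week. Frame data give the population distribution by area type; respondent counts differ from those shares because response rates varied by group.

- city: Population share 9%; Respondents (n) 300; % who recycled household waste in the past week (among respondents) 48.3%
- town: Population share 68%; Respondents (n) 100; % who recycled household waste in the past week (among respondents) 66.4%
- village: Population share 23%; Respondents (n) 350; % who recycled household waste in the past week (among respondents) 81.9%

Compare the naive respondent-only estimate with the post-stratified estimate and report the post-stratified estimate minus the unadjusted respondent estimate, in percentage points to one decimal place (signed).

Without adjustment, the pooled respondent share is:
  (300/750)×48.3 + (100/750)×66.4 + (350/750)×81.9 = 66.3933%
Reweighting by population area type shares:
  0.09×48.3 + 0.68×66.4 + 0.23×81.9 = 68.336%
Difference = 68.336 − 66.3933 = 1.9427 pp.

+1.9 percentage points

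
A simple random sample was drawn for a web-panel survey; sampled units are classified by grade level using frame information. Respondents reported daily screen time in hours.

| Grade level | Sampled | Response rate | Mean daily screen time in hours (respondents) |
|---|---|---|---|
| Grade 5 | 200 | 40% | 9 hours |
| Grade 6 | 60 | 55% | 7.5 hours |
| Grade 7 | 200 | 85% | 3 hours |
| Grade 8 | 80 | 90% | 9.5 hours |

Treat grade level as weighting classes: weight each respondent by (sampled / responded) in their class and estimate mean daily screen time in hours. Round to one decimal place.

Each respondent's weight = sampled/responded in their class; summing within a class gives n_sampled, so:
  Grade 5: 200 × 9 = 1800
  Grade 6: 60 × 7.5 = 450
  Grade 7: 200 × 3 = 600
  Grade 8: 80 × 9.5 = 760
Adjusted estimate = 3610 / 540 = 6.68518 → 6.7.

6.7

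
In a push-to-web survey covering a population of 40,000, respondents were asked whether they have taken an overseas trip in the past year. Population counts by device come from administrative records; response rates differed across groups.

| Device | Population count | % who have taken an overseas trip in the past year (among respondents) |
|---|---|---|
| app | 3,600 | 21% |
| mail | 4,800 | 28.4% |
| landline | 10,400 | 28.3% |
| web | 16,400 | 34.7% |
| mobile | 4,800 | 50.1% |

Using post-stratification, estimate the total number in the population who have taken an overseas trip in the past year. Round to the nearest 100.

Apply each group's respondent rate to its population count:
  app: 3,600 × 21% = 756
  mail: 4,800 × 28.4% = 1363.2
  landline: 10,400 × 28.3% = 2943.2
  web: 16,400 × 34.7% = 5690.8
  mobile: 4,800 × 50.1% = 2404.8
Estimated total = 13,158 → 13,200.

13,200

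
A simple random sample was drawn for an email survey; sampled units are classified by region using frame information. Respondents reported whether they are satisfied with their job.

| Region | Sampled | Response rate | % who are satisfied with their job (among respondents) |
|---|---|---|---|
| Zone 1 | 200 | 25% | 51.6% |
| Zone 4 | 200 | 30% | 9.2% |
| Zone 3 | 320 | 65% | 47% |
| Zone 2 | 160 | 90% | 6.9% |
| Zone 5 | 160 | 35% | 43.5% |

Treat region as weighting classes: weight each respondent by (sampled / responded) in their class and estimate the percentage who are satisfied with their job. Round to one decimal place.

Weighting each respondent by the inverse class response rate inflates each class back to its sampled size, so the class weight is n_sampled:
  Zone 1: 200 × 51.6 = 10,320
  Zone 4: 200 × 9.2 = 1840
  Zone 3: 320 × 47 = 15,040
  Zone 2: 160 × 6.9 = 1104
  Zone 5: 160 × 43.5 = 6960
Adjusted estimate = 35,264 / 1,040 = 33.9077 → 33.9%.

33.9%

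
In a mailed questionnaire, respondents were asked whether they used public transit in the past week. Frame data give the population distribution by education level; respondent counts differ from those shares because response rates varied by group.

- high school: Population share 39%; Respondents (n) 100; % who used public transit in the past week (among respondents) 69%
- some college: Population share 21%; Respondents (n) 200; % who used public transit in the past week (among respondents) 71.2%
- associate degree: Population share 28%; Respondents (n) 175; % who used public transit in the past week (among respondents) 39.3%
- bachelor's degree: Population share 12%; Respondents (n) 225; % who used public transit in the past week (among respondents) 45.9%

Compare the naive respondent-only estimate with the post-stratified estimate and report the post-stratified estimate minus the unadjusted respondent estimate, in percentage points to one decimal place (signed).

Naive respondent-only estimate (weights = respondent counts):
  (100/700)×69 + (200/700)×71.2 + (175/700)×39.3 + (225/700)×45.9 = 54.7786%
Post-stratifying to population shares instead:
  0.39×69 + 0.21×71.2 + 0.28×39.3 + 0.12×45.9 = 58.374%
Difference = 58.374 − 54.7786 = 3.5954 pp.

+3.6 percentage points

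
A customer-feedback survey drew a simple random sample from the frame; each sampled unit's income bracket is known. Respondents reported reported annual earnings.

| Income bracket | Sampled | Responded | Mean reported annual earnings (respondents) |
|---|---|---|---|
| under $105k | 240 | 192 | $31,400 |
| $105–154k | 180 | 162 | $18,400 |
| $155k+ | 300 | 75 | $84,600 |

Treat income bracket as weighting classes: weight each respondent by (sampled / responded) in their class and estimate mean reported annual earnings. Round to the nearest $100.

Response rates by class: under $105k 192/240 = 80%, $105–154k 162/180 = 90%, $155k+ 75/300 = 25%.
With weight = n_sampled/n_responded per class, the weighted class total is n_sampled:
  under $105k: 240 × 31,400 = 7,536,000
  $105–154k: 180 × 18,400 = 3,312,000
  $155k+: 300 × 84,600 = 25,380,000
Adjusted estimate = 36,228,000 / 720 = 50316.7 → $50,300.

$50,300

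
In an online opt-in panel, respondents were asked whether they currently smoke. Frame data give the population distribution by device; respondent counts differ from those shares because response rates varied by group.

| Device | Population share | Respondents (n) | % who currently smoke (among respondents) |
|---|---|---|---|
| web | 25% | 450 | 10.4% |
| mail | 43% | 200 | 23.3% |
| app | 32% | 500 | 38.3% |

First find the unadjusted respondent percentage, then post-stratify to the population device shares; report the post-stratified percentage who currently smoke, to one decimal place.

Naive respondent-only estimate (weights = respondent counts):
  (450/1150)×10.4 + (200/1150)×23.3 + (500/1150)×38.3 = 24.7739%
Post-stratifying to population shares instead:
  0.25×10.4 + 0.43×23.3 + 0.32×38.3 = 24.875%

24.9%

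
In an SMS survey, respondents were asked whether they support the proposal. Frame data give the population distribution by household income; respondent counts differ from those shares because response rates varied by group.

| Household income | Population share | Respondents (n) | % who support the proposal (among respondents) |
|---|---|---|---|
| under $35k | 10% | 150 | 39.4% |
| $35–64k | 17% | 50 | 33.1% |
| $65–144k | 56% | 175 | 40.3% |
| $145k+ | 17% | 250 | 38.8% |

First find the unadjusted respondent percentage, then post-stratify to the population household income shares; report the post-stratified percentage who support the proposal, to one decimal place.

38.7%

Without adjustment, the pooled respondent share is:
  (150/625)×39.4 + (50/625)×33.1 + (175/625)×40.3 + (250/625)×38.8 = 38.908%
Post-stratified estimate weights by population shares:
  0.1×39.4 + 0.17×33.1 + 0.56×40.3 + 0.17×38.8 = 38.731%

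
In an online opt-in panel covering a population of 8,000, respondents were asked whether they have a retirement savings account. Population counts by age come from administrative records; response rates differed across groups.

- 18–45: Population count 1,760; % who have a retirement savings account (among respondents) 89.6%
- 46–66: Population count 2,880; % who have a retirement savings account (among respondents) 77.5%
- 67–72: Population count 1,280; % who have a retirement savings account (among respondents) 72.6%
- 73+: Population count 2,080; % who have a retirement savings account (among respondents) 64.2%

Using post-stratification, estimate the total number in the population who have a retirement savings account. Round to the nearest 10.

Apply each group's respondent rate to its population count:
  18–45: 1,760 × 89.6% = 1576.96
  46–66: 2,880 × 77.5% = 2232
  67–72: 1,280 × 72.6% = 929.28
  73+: 2,080 × 64.2% = 1335.36
Estimated total = 6073.6 → 6,070.

6,070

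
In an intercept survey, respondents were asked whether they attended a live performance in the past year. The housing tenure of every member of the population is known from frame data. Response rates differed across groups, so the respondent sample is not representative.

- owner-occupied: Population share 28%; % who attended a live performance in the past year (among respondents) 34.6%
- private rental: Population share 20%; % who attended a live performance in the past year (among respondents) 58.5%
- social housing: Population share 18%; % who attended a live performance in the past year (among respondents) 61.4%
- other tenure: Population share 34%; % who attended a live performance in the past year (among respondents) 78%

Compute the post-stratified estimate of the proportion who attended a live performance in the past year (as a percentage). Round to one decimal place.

59.0%

Each cell contributes population-share × respondent value:
  owner-occupied: 0.28 × 34.6 = 9.688
  private rental: 0.2 × 58.5 = 11.7
  social housing: 0.18 × 61.4 = 11.052
  other tenure: 0.34 × 78 = 26.52
Post-stratified estimate = 58.96 → 59.0%.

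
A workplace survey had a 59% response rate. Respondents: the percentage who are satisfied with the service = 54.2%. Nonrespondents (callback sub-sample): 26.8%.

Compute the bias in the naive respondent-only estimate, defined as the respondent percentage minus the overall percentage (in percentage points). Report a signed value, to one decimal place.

Nonresponse fraction = 1 − 0.59 = 0.41.
Bias = (nonresponse fraction) × (respondent percentage − nonrespondent percentage)
     = 0.41 × (54.2 − 26.8) = 0.41 × 27.4 = 11.234.

+11.2 percentage points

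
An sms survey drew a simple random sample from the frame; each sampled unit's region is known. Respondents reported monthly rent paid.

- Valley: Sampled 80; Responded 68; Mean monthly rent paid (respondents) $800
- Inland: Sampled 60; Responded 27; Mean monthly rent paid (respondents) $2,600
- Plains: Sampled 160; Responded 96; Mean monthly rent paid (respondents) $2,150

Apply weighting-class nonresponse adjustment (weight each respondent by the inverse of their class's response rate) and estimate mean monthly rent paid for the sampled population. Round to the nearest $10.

Class response rates: Valley 68/80 = 85%, Inland 27/60 = 45%, Plains 96/160 = 60%.
With weight = n_sampled/n_responded per class, the weighted class total is n_sampled:
  Valley: 80 × 800 = 64,000
  Inland: 60 × 2600 = 156,000
  Plains: 160 × 2150 = 344,000
Adjusted estimate = 564,000 / 300 = 1880 → $1,880.

$1,880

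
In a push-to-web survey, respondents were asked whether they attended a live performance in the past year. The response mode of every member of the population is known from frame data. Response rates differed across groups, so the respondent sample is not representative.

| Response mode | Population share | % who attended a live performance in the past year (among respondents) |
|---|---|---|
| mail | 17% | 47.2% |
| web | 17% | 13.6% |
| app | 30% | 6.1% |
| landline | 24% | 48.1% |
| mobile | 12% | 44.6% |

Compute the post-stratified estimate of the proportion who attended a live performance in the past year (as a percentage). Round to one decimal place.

29.1%

Reweight to the known response mode distribution:
  mail: 0.17 × 47.2 = 8.024
  web: 0.17 × 13.6 = 2.312
  app: 0.3 × 6.1 = 1.83
  landline: 0.24 × 48.1 = 11.544
  mobile: 0.12 × 44.6 = 5.352
Post-stratified estimate = 29.062 → 29.1%.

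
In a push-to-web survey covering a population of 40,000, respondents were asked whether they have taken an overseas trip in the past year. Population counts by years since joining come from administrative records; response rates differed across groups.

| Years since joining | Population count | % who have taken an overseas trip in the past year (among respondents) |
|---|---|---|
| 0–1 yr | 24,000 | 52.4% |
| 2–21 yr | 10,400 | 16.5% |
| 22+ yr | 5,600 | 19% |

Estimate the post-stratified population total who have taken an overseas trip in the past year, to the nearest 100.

Estimated count per cell = population count × respondent percentage:
  0–1 yr: 24,000 × 52.4% = 12,576
  2–21 yr: 10,400 × 16.5% = 1716
  22+ yr: 5,600 × 19% = 1064
Estimated total = 15,356 → 15,400.

15,400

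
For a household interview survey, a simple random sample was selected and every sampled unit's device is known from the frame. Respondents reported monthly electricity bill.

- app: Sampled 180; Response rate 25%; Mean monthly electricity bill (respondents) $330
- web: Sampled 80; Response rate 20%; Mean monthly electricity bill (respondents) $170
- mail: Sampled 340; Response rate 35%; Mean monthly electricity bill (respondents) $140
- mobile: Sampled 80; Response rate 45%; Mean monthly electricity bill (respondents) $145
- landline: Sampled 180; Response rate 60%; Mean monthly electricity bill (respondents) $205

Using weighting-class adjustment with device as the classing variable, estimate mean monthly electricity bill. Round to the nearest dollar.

$197

Inverse-response-rate weighting restores each class to its sampled count, so class totals weight by n_sampled:
  app: 180 × 330 = 59,400
  web: 80 × 170 = 13,600
  mail: 340 × 140 = 47,600
  mobile: 80 × 145 = 11,600
  landline: 180 × 205 = 36,900
Adjusted estimate = 169,100 / 860 = 196.628 → $197.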